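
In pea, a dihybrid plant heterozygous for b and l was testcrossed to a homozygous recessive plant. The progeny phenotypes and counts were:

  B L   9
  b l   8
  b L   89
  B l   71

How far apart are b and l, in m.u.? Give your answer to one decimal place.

9.6 m.u.

The two most frequent classes, B l (71) and b L (89), are the parental types, so the F1 was B l / b L.
The recombinant classes are B L and b l: 9 + 8 = 17.
Recombination frequency = 17/177 = 0.0960 ≈ 9.6%, i.e. 9.6 m.u.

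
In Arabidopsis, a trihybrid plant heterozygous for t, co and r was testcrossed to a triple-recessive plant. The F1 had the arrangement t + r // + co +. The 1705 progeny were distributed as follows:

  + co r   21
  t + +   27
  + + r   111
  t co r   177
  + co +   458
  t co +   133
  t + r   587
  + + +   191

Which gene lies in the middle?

r

The two rarest classes, t + + and + co r, are the double crossovers. Comparing them with the parentals, only the r allele has switched, so r is the middle locus and the order is t – r – co.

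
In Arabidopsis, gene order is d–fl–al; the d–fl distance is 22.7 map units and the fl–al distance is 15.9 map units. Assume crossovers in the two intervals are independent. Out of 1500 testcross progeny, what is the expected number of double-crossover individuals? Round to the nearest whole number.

Map distances give recombination frequencies of 0.227 and 0.159 for the two intervals.
With no interference, expected double-crossover frequency = 0.227 × 0.159 = 0.03609.
Expected number = 0.03609 × 1500 = 54.14 ≈ 54.

54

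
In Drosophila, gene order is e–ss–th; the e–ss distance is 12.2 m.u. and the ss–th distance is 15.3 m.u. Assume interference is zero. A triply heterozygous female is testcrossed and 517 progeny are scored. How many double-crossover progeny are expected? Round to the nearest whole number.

10

Map distances give recombination frequencies of 0.122 and 0.153 for the two intervals.
With no interference, expected double-crossover frequency = 0.122 × 0.153 = 0.01867.
Expected number = 0.01867 × 517 = 9.65 ≈ 10.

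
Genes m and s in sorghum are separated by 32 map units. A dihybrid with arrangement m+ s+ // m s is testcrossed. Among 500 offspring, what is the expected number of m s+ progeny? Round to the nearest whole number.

80

A map distance of 32 map units corresponds to a recombination frequency of 0.320.
The F1 is m+ s+ / m s, so m s+ is a recombinant gamete class with expected frequency r/2 = 0.320/2 = 0.1600.
Expected number = 0.1600 × 500 = 80.00 ≈ 80.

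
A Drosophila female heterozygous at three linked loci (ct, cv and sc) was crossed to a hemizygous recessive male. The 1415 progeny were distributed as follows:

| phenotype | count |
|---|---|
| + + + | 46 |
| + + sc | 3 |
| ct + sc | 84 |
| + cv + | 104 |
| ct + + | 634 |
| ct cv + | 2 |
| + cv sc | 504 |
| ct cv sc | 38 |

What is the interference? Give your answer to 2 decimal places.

The two most frequent reciprocal classes, + cv sc and ct + +, are the parental types, so the F1 was + cv sc / ct + +.
The two rarest classes, + + sc and ct cv +, are the double crossovers. Comparing them with the parentals, only the cv allele has switched, so cv is the middle locus and the order is ct – cv – sc.
ct–cv: (84 + 5)/1415 = 0.0629; cv–sc: (188 + 5)/1415 = 0.1364.
Expected DCO frequency = 0.0629 × 0.1364 ≈ 0.00858; observed = 5/1415 ≈ 0.00353.
Coefficient of coincidence = 0.00353/0.00858 ≈ 0.41; interference = 1 − 0.41 = 0.59.

0.59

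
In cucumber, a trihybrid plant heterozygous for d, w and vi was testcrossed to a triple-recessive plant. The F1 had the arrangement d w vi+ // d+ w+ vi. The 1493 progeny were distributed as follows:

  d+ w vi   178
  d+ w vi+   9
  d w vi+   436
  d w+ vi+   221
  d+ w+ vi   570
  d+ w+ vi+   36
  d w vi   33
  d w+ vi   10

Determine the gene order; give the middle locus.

d

The two rarest classes, d+ w vi+ and d w+ vi, are the double crossovers. Comparing them with the parentals, only the d allele has switched, so d is the middle locus and the order is vi – d – w.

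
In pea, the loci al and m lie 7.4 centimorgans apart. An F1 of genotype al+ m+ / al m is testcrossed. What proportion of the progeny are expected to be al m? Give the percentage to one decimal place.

A map distance of 7.4 centimorgans corresponds to a recombination frequency of 0.074.
The F1 is al+ m+ / al m, so al m is a parental gamete class with expected frequency (1 − r)/2 = 0.926/2 = 0.4630.
That is 0.4630 = 46.3% of the progeny.

46.3%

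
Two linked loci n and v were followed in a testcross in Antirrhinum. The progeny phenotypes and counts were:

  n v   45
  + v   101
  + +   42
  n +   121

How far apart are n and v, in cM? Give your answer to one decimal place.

The two most frequent classes, + v (101) and n + (121), are the parental types, so the F1 was + v / n +.
The recombinant classes are + + and n v: 42 + 45 = 87.
Recombination frequency = 87/309 = 0.2816 ≈ 28.2%, i.e. 28.2 cM.

28.2 cM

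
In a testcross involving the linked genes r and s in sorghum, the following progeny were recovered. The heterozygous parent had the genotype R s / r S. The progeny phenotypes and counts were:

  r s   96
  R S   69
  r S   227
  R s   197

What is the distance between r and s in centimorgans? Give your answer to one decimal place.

28.0 centimorgans

The recombinant classes are R S and r s: 69 + 96 = 165.
Recombination frequency = 165/589 = 0.2801 ≈ 28.0%, i.e. 28.0 centimorgans.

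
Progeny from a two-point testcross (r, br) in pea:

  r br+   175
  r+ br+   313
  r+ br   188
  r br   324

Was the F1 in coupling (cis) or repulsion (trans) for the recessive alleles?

The two most frequent classes are r+ br+ (313) and r br (324); these are the parental (non-recombinant) types.
So the F1 carried r+ br+ on one chromosome and r br on the other — the recessive alleles are on the same chromosome (cis / coupling).

cis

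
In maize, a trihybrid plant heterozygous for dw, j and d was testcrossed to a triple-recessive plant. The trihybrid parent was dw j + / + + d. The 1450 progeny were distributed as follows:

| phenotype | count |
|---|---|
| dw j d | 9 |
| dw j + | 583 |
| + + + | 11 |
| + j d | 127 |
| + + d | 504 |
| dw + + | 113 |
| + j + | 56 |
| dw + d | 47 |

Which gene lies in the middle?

d

The two rarest classes, dw j d and + + +, are the double crossovers. Comparing them with the parentals, only the d allele has switched, so d is the middle locus and the order is j – d – dw.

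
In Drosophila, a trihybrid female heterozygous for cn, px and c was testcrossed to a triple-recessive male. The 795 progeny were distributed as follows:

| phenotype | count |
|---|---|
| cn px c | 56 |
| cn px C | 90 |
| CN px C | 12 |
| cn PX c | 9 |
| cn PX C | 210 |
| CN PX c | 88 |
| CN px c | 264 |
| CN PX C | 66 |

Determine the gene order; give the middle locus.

c

The two most frequent reciprocal classes, CN px c and cn PX C, are the parental types, so the F1 was CN px c / cn PX C.
The two rarest classes, CN px C and cn PX c, are the double crossovers. Comparing them with the parentals, only the c allele has switched, so c is the middle locus and the order is px – c – cn.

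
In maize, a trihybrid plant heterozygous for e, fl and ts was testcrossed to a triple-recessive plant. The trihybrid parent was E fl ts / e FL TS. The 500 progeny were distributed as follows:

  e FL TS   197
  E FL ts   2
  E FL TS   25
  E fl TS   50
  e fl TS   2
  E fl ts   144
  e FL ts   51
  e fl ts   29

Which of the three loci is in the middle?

The two rarest classes, E FL ts and e fl TS, are the double crossovers. Comparing them with the parentals, only the fl allele has switched, so fl is the middle locus and the order is e – fl – ts.

fl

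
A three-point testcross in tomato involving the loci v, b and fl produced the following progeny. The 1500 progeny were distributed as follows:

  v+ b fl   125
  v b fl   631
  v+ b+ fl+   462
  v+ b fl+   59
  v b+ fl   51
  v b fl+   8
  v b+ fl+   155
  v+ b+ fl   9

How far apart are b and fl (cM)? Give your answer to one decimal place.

The two most frequent reciprocal classes, v b fl and v+ b+ fl+, are the parental types, so the F1 was v b fl / v+ b+ fl+.
The two rarest classes, v b fl+ and v+ b+ fl, are the double crossovers. Comparing them with the parentals, only the fl allele has switched, so fl is the middle locus and the order is b – fl – v.
Crossovers in the b–fl interval produce the single-crossover classes v b+ fl and v+ b fl+ (51 + 59 = 110) plus the double crossovers (17).
RF(b–fl) = (110 + 17) / 1500 = 127/1500 = 0.0847 → 8.5 cM.

8.5 cM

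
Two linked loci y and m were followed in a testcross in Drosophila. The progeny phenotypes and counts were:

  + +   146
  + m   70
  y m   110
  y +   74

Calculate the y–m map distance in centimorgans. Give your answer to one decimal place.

36.0 centimorgans

The two most frequent classes, + + (146) and y m (110), are the parental types, so the F1 was + + / y m.
The recombinant classes are + m and y +: 70 + 74 = 144.
Recombination frequency = 144/400 = 0.3600 ≈ 36.0%, i.e. 36.0 centimorgans.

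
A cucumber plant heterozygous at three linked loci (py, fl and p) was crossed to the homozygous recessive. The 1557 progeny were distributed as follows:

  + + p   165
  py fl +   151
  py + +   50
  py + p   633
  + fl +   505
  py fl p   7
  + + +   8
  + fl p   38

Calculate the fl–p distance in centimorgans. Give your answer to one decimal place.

6.6 centimorgans

The two most frequent reciprocal classes, py + p and + fl +, are the parental types, so the F1 was py + p / + fl +.
The two rarest classes, py fl p and + + +, are the double crossovers. Comparing them with the parentals, only the fl allele has switched, so fl is the middle locus and the order is p – fl – py.
Crossovers in the p–fl interval produce the single-crossover classes py + + and + fl p (50 + 38 = 88) plus the double crossovers (15).
RF(p–fl) = (88 + 15) / 1557 = 103/1557 = 0.0662 → 6.6 centimorgans.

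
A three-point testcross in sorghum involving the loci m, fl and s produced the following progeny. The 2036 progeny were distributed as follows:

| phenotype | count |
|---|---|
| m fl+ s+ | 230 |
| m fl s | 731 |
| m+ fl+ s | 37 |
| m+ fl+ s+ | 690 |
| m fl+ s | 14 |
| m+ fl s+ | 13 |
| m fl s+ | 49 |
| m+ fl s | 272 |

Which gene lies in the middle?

fl

The two most frequent reciprocal classes, m+ fl+ s+ and m fl s, are the parental types, so the F1 was m+ fl+ s+ / m fl s.
The two rarest classes, m+ fl s+ and m fl+ s, are the double crossovers. Comparing them with the parentals, only the fl allele has switched, so fl is the middle locus and the order is m – fl – s.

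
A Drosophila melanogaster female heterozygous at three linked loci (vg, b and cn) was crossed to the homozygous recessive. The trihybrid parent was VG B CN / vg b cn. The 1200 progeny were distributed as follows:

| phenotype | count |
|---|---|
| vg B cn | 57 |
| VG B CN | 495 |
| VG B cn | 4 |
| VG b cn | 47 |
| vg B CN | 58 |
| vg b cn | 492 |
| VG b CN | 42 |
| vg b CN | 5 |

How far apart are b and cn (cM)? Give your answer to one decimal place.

9.0 cM

The two rarest classes, VG B cn and vg b CN, are the double crossovers. Comparing them with the parentals, only the cn allele has switched, so cn is the middle locus and the order is b – cn – vg.
Crossovers in the b–cn interval produce the single-crossover classes VG b CN and vg B cn (42 + 57 = 99) plus the double crossovers (9).
RF(b–cn) = (99 + 9) / 1200 = 108/1200 = 0.0900 → 9.0 cM.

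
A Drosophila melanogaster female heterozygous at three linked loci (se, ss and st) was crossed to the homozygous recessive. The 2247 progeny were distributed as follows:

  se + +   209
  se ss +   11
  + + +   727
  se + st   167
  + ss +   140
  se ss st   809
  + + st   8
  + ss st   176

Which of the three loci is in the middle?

The two most frequent reciprocal classes, se ss st and + + +, are the parental types, so the F1 was se ss st / + + +.
The two rarest classes, se ss + and + + st, are the double crossovers. Comparing them with the parentals, only the st allele has switched, so st is the middle locus and the order is se – st – ss.

st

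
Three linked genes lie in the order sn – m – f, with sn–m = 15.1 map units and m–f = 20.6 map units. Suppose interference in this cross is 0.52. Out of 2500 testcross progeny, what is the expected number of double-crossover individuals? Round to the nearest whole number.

37

Map distances give recombination frequencies of 0.151 and 0.206 for the two intervals.
With interference 0.52 (so coincidence = 0.48), expected double-crossover frequency = 0.151 × 0.206 × 0.48 = 0.01493.
Expected number = 0.01493 × 2500 = 37.33 ≈ 37.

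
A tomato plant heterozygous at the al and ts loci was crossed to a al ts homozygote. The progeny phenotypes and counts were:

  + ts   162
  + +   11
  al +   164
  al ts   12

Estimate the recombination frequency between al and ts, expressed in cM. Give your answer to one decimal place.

6.6 cM

The two most frequent classes, + ts (162) and al + (164), are the parental types, so the F1 was + ts / al +.
The recombinant classes are + + and al ts: 11 + 12 = 23.
Recombination frequency = 23/349 = 0.0659 ≈ 6.6%, i.e. 6.6 cM.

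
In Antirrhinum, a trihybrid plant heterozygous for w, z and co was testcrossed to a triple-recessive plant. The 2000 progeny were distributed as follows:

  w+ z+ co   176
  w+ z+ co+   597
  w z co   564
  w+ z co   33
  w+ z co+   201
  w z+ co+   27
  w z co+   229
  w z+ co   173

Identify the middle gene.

w

The two most frequent reciprocal classes, w+ z+ co+ and w z co, are the parental types, so the F1 was w+ z+ co+ / w z co.
The two rarest classes, w z+ co+ and w+ z co, are the double crossovers. Comparing them with the parentals, only the w allele has switched, so w is the middle locus and the order is z – w – co.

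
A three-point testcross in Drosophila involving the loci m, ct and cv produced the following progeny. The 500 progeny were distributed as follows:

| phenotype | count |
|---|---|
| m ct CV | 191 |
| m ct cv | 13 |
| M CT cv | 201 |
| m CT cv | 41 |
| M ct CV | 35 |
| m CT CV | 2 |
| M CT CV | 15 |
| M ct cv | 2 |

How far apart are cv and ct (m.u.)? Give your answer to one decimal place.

The two most frequent reciprocal classes, m ct CV and M CT cv, are the parental types, so the F1 was m ct CV / M CT cv.
The two rarest classes, m CT CV and M ct cv, are the double crossovers. Comparing them with the parentals, only the ct allele has switched, so ct is the middle locus and the order is m – ct – cv.
Crossovers in the ct–cv interval produce the single-crossover classes m ct cv and M CT CV (13 + 15 = 28) plus the double crossovers (4).
RF(ct–cv) = (28 + 4) / 500 = 32/500 = 0.0640 → 6.4 m.u.

6.4 m.u.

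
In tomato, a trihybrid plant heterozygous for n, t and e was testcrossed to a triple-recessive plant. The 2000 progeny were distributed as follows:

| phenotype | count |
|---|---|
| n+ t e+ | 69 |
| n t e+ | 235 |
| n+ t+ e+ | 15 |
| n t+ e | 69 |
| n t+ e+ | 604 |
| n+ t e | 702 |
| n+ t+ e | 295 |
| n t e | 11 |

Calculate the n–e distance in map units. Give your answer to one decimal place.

8.2 map units

The two most frequent reciprocal classes, n t+ e+ and n+ t e, are the parental types, so the F1 was n t+ e+ / n+ t e.
The two rarest classes, n+ t+ e+ and n t e, are the double crossovers. Comparing them with the parentals, only the n allele has switched, so n is the middle locus and the order is t – n – e.
Crossovers in the n–e interval produce the single-crossover classes n t+ e and n+ t e+ (69 + 69 = 138) plus the double crossovers (26).
RF(n–e) = (138 + 26) / 2000 = 164/2000 = 0.0820 → 8.2 map units.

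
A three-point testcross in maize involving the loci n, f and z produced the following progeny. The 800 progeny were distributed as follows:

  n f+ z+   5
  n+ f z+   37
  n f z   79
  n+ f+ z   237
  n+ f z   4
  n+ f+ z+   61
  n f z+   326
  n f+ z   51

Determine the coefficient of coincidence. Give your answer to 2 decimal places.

The two most frequent reciprocal classes, n f z+ and n+ f+ z, are the parental types, so the F1 was n f z+ / n+ f+ z.
The two rarest classes, n f+ z+ and n+ f z, are the double crossovers. Comparing them with the parentals, only the f allele has switched, so f is the middle locus and the order is z – f – n.
z–f: (140 + 9)/800 = 0.1862; f–n: (88 + 9)/800 = 0.1212.
Expected DCO frequency = 0.1862 × 0.1212 ≈ 0.02257; observed = 9/800 ≈ 0.01125.
Coefficient of coincidence = 0.01125/0.02257 ≈ 0.50.

0.50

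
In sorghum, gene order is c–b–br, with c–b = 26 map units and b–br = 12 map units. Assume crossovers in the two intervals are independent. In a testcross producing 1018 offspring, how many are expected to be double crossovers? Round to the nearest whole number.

Map distances give recombination frequencies of 0.260 and 0.120 for the two intervals.
With no interference, expected double-crossover frequency = 0.260 × 0.120 = 0.03120.
Expected number = 0.03120 × 1018 = 31.76 ≈ 32.

32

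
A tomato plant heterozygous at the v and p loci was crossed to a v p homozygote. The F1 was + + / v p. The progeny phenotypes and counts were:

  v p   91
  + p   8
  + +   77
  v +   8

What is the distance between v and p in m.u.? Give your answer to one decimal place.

8.7 m.u.

The recombinant classes are + p and v +: 8 + 8 = 16.
Recombination frequency = 16/184 = 0.0870 ≈ 8.7%, i.e. 8.7 m.u.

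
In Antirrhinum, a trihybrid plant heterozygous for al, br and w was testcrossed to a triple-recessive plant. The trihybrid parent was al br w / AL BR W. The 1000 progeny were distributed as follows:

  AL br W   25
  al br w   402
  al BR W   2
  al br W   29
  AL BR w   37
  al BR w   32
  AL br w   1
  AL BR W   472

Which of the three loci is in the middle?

The two rarest classes, AL br w and al BR W, are the double crossovers. Comparing them with the parentals, only the al allele has switched, so al is the middle locus and the order is w – al – br.

al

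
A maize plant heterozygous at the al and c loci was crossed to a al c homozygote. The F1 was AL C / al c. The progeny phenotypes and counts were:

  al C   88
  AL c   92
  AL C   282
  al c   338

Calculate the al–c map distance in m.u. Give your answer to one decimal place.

22.5 m.u.

The recombinant classes are AL c and al C: 92 + 88 = 180.
Recombination frequency = 180/800 = 0.2250 ≈ 22.5%, i.e. 22.5 m.u.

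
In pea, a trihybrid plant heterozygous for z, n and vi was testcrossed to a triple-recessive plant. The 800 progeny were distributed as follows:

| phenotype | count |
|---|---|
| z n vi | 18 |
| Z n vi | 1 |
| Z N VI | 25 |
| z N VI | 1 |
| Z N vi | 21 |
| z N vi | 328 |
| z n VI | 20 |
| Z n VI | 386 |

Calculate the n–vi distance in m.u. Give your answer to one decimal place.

The two most frequent reciprocal classes, z N vi and Z n VI, are the parental types, so the F1 was z N vi / Z n VI.
The two rarest classes, z N VI and Z n vi, are the double crossovers. Comparing them with the parentals, only the vi allele has switched, so vi is the middle locus and the order is n – vi – z.
Crossovers in the n–vi interval produce the single-crossover classes z n vi and Z N VI (18 + 25 = 43) plus the double crossovers (2).
RF(n–vi) = (43 + 2) / 800 = 45/800 = 0.0563 → 5.6 m.u.

5.6 m.u.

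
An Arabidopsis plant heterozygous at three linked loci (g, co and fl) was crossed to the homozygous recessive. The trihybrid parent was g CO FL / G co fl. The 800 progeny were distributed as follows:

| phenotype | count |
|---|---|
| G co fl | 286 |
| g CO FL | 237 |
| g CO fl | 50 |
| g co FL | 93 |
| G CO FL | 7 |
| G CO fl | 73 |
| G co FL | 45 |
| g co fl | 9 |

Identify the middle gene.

The two rarest classes, G CO FL and g co fl, are the double crossovers. Comparing them with the parentals, only the g allele has switched, so g is the middle locus and the order is fl – g – co.

g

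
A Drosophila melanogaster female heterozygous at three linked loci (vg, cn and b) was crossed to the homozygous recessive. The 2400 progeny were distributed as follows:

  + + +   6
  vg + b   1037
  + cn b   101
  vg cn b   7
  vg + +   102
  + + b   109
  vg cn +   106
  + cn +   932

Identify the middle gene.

The two most frequent reciprocal classes, + cn + and vg + b, are the parental types, so the F1 was + cn + / vg + b.
The two rarest classes, + + + and vg cn b, are the double crossovers. Comparing them with the parentals, only the cn allele has switched, so cn is the middle locus and the order is vg – cn – b.

cn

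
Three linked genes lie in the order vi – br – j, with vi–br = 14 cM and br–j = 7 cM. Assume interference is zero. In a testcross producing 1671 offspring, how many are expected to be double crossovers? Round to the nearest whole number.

Map distances give recombination frequencies of 0.140 and 0.070 for the two intervals.
With no interference, expected double-crossover frequency = 0.140 × 0.070 = 0.00980.
Expected number = 0.00980 × 1671 = 16.38 ≈ 16.

16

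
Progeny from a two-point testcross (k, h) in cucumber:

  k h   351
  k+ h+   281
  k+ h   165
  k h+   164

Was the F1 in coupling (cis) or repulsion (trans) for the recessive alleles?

cis

The two most frequent classes are k+ h+ (281) and k h (351); these are the parental (non-recombinant) types.
So the F1 carried k+ h+ on one chromosome and k h on the other — the recessive alleles are on the same chromosome (cis / coupling).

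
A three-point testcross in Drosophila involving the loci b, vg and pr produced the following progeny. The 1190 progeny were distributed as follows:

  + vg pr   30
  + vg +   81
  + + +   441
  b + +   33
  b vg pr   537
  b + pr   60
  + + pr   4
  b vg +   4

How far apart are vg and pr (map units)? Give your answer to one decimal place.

12.5 map units

The two most frequent reciprocal classes, b vg pr and + + +, are the parental types, so the F1 was b vg pr / + + +.
The two rarest classes, b vg + and + + pr, are the double crossovers. Comparing them with the parentals, only the pr allele has switched, so pr is the middle locus and the order is b – pr – vg.
Crossovers in the pr–vg interval produce the single-crossover classes b + pr and + vg + (60 + 81 = 141) plus the double crossovers (8).
RF(pr–vg) = (141 + 8) / 1190 = 149/1190 = 0.1252 → 12.5 map units.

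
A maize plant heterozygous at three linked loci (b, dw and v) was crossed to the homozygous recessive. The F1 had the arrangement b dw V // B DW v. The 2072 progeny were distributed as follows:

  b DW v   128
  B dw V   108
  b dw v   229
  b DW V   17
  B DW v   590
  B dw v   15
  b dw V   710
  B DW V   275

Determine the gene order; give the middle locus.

The two rarest classes, b DW V and B dw v, are the double crossovers. Comparing them with the parentals, only the dw allele has switched, so dw is the middle locus and the order is v – dw – b.

dw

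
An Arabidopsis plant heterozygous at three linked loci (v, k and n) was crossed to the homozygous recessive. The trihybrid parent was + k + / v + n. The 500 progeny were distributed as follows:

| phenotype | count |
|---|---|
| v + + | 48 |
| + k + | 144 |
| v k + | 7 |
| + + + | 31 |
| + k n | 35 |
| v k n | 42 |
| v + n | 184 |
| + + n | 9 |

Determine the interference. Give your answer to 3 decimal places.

The two rarest classes, v k + and + + n, are the double crossovers. Comparing them with the parentals, only the v allele has switched, so v is the middle locus and the order is k – v – n.
k–v: (73 + 16)/500 = 0.1780; v–n: (83 + 16)/500 = 0.1980.
Expected DCO frequency = 0.1780 × 0.1980 ≈ 0.03524; observed = 16/500 ≈ 0.03200.
Coefficient of coincidence = 0.03200/0.03524 ≈ 0.908; interference = 1 − 0.908 = 0.092.

0.092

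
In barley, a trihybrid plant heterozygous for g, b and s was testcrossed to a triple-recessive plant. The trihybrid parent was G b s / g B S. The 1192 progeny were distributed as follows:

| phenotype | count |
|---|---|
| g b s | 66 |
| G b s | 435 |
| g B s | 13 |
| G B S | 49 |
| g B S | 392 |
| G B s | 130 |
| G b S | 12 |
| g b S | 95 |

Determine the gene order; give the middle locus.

The two rarest classes, G b S and g B s, are the double crossovers. Comparing them with the parentals, only the s allele has switched, so s is the middle locus and the order is b – s – g.

s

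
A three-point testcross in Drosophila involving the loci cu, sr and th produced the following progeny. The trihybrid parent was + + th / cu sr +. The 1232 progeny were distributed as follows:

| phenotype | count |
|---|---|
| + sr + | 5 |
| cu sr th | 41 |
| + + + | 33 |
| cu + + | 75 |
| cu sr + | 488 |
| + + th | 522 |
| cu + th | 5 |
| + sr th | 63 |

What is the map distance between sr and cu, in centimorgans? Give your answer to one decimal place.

The two rarest classes, cu + th and + sr +, are the double crossovers. Comparing them with the parentals, only the cu allele has switched, so cu is the middle locus and the order is th – cu – sr.
Crossovers in the cu–sr interval produce the single-crossover classes + sr th and cu + + (63 + 75 = 138) plus the double crossovers (10).
RF(cu–sr) = (138 + 10) / 1232 = 148/1232 = 0.1201 → 12.0 centimorgans.

12.0 centimorgans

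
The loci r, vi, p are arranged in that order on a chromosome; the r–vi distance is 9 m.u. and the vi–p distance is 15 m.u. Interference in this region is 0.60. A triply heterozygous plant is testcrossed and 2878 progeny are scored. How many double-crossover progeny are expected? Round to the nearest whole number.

16

Map distances give recombination frequencies of 0.090 and 0.150 for the two intervals.
With interference 0.60 (so coincidence = 0.40), expected double-crossover frequency = 0.090 × 0.150 × 0.40 = 0.00540.
Expected number = 0.00540 × 2878 = 15.54 ≈ 16.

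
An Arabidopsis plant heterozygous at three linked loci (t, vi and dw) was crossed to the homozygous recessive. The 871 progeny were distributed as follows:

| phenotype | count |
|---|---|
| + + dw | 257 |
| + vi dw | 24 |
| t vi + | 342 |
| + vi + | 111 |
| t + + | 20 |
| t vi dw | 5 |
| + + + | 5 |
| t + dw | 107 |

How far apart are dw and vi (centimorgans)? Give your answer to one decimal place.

The two most frequent reciprocal classes, t vi + and + + dw, are the parental types, so the F1 was t vi + / + + dw.
The two rarest classes, t vi dw and + + +, are the double crossovers. Comparing them with the parentals, only the dw allele has switched, so dw is the middle locus and the order is vi – dw – t.
Crossovers in the vi–dw interval produce the single-crossover classes t + + and + vi dw (20 + 24 = 44) plus the double crossovers (10).
RF(vi–dw) = (44 + 10) / 871 = 54/871 = 0.0620 → 6.2 centimorgans.

6.2 centimorgans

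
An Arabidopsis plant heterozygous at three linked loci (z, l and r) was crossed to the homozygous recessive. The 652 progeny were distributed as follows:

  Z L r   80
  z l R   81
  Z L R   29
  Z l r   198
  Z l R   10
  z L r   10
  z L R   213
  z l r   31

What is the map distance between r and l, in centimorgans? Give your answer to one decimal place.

27.8 centimorgans

The two most frequent reciprocal classes, Z l r and z L R, are the parental types, so the F1 was Z l r / z L R.
The two rarest classes, Z l R and z L r, are the double crossovers. Comparing them with the parentals, only the r allele has switched, so r is the middle locus and the order is z – r – l.
Crossovers in the r–l interval produce the single-crossover classes Z L r and z l R (80 + 81 = 161) plus the double crossovers (20).
RF(r–l) = (161 + 20) / 652 = 181/652 = 0.2776 → 27.8 centimorgans.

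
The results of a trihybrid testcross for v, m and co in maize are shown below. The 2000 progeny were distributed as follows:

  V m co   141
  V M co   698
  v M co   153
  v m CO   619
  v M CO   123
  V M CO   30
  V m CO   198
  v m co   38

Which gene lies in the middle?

The two most frequent reciprocal classes, V M co and v m CO, are the parental types, so the F1 was V M co / v m CO.
The two rarest classes, V M CO and v m co, are the double crossovers. Comparing them with the parentals, only the co allele has switched, so co is the middle locus and the order is m – co – v.

co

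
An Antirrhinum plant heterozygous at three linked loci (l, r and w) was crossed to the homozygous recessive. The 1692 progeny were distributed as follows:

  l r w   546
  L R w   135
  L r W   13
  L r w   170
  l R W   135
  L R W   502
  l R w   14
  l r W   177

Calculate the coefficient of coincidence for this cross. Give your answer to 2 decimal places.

0.41

The two most frequent reciprocal classes, L R W and l r w, are the parental types, so the F1 was L R W / l r w.
The two rarest classes, L r W and l R w, are the double crossovers. Comparing them with the parentals, only the r allele has switched, so r is the middle locus and the order is l – r – w.
l–r: (305 + 27)/1692 = 0.1962; r–w: (312 + 27)/1692 = 0.2004.
Expected DCO frequency = 0.1962 × 0.2004 ≈ 0.03932; observed = 27/1692 ≈ 0.01596.
Coefficient of coincidence = 0.01596/0.03932 ≈ 0.41.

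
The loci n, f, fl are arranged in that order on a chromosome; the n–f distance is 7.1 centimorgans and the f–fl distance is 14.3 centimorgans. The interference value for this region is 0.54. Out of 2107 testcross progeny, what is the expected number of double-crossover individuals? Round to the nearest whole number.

10

Map distances give recombination frequencies of 0.071 and 0.143 for the two intervals.
With interference 0.54 (so coincidence = 0.46), expected double-crossover frequency = 0.071 × 0.143 × 0.46 = 0.00467.
Expected number = 0.00467 × 2107 = 9.84 ≈ 10.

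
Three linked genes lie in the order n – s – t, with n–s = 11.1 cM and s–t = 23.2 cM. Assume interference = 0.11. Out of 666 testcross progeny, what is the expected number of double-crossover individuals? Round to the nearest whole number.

Map distances give recombination frequencies of 0.111 and 0.232 for the two intervals.
With interference 0.11 (so coincidence = 0.89), expected double-crossover frequency = 0.111 × 0.232 × 0.89 = 0.02292.
Expected number = 0.02292 × 666 = 15.26 ≈ 15.

15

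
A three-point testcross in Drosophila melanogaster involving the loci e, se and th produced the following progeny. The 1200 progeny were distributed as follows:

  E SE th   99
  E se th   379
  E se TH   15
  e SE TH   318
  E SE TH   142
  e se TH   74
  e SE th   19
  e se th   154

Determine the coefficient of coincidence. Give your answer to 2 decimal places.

The two most frequent reciprocal classes, e SE TH and E se th, are the parental types, so the F1 was e SE TH / E se th.
The two rarest classes, e SE th and E se TH, are the double crossovers. Comparing them with the parentals, only the th allele has switched, so th is the middle locus and the order is se – th – e.
se–th: (173 + 34)/1200 = 0.1725; th–e: (296 + 34)/1200 = 0.2750.
Expected DCO frequency = 0.1725 × 0.2750 ≈ 0.04744; observed = 34/1200 ≈ 0.02833.
Coefficient of coincidence = 0.02833/0.04744 ≈ 0.60.

0.60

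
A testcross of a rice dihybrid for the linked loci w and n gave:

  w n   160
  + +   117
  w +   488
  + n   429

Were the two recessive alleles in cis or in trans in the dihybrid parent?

The two most frequent classes are + n (429) and w + (488); these are the parental (non-recombinant) types.
So the F1 carried + n on one chromosome and w + on the other — the recessive alleles are on opposite chromosomes (trans / repulsion).

trans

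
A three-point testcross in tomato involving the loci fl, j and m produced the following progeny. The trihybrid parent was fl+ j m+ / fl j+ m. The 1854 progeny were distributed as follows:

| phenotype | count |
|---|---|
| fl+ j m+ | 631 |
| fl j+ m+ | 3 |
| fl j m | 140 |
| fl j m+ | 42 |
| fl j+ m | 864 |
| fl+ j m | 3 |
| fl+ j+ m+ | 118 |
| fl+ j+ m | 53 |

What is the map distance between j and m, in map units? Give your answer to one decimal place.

The two rarest classes, fl+ j m and fl j+ m+, are the double crossovers. Comparing them with the parentals, only the m allele has switched, so m is the middle locus and the order is fl – m – j.
Crossovers in the m–j interval produce the single-crossover classes fl+ j+ m+ and fl j m (118 + 140 = 258) plus the double crossovers (6).
RF(m–j) = (258 + 6) / 1854 = 264/1854 = 0.1424 → 14.2 map units.

14.2 map units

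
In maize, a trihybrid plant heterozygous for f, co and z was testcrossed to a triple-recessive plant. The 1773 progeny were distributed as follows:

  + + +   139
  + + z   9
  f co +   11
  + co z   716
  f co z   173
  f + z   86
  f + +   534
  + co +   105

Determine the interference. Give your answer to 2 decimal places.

The two most frequent reciprocal classes, f + + and + co z, are the parental types, so the F1 was f + + / + co z.
The two rarest classes, f co + and + + z, are the double crossovers. Comparing them with the parentals, only the co allele has switched, so co is the middle locus and the order is z – co – f.
z–co: (191 + 20)/1773 = 0.1190; co–f: (312 + 20)/1773 = 0.1873.
Expected DCO frequency = 0.1190 × 0.1873 ≈ 0.02229; observed = 20/1773 ≈ 0.01128.
Coefficient of coincidence = 0.01128/0.02229 ≈ 0.51; interference = 1 − 0.51 = 0.49.

0.49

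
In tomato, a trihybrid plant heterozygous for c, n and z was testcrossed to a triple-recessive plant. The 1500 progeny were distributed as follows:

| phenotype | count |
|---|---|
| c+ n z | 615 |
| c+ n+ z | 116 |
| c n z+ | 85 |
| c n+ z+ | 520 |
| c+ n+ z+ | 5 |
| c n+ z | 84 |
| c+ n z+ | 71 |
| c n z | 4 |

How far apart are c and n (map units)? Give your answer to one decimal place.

14.0 map units

The two most frequent reciprocal classes, c+ n z and c n+ z+, are the parental types, so the F1 was c+ n z / c n+ z+.
The two rarest classes, c n z and c+ n+ z+, are the double crossovers. Comparing them with the parentals, only the c allele has switched, so c is the middle locus and the order is z – c – n.
Crossovers in the c–n interval produce the single-crossover classes c+ n+ z and c n z+ (116 + 85 = 201) plus the double crossovers (9).
RF(c–n) = (201 + 9) / 1500 = 210/1500 = 0.1400 → 14.0 map units.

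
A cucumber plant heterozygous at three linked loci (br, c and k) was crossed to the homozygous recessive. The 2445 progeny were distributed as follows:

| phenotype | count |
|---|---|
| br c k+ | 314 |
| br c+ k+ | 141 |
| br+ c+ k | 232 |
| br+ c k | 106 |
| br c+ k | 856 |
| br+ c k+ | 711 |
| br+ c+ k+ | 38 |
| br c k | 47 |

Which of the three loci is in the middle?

The two most frequent reciprocal classes, br c+ k and br+ c k+, are the parental types, so the F1 was br c+ k / br+ c k+.
The two rarest classes, br c k and br+ c+ k+, are the double crossovers. Comparing them with the parentals, only the c allele has switched, so c is the middle locus and the order is k – c – br.

c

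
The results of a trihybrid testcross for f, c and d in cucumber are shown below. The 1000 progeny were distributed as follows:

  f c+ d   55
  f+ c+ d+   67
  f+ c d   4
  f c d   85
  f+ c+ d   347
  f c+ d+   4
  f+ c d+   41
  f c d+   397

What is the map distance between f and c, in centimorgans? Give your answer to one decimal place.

The two most frequent reciprocal classes, f c d+ and f+ c+ d, are the parental types, so the F1 was f c d+ / f+ c+ d.
The two rarest classes, f c+ d+ and f+ c d, are the double crossovers. Comparing them with the parentals, only the c allele has switched, so c is the middle locus and the order is d – c – f.
Crossovers in the c–f interval produce the single-crossover classes f+ c d+ and f c+ d (41 + 55 = 96) plus the double crossovers (8).
RF(c–f) = (96 + 8) / 1000 = 104/1000 = 0.1040 → 10.4 centimorgans.

10.4 centimorgans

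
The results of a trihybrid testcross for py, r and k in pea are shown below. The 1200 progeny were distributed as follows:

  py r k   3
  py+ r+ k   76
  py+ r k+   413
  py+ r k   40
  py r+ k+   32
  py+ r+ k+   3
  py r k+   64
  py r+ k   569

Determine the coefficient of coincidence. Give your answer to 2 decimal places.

0.63

The two most frequent reciprocal classes, py+ r k+ and py r+ k, are the parental types, so the F1 was py+ r k+ / py r+ k.
The two rarest classes, py+ r+ k+ and py r k, are the double crossovers. Comparing them with the parentals, only the r allele has switched, so r is the middle locus and the order is py – r – k.
py–r: (140 + 6)/1200 = 0.1217; r–k: (72 + 6)/1200 = 0.0650.
Expected DCO frequency = 0.1217 × 0.0650 ≈ 0.00791; observed = 6/1200 ≈ 0.00500.
Coefficient of coincidence = 0.00500/0.00791 ≈ 0.63.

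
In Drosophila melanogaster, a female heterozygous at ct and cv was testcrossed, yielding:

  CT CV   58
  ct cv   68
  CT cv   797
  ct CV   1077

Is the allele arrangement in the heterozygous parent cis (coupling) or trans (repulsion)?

The two most frequent classes are CT cv (797) and ct CV (1077); these are the parental (non-recombinant) types.
So the F1 carried CT cv on one chromosome and ct CV on the other — the recessive alleles are on opposite chromosomes (trans / repulsion).

trans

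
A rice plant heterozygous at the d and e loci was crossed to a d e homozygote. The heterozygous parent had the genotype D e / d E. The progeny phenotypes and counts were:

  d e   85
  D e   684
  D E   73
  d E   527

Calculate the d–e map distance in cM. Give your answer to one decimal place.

11.5 cM

The recombinant classes are D E and d e: 73 + 85 = 158.
Recombination frequency = 158/1369 = 0.1154 ≈ 11.5%, i.e. 11.5 cM.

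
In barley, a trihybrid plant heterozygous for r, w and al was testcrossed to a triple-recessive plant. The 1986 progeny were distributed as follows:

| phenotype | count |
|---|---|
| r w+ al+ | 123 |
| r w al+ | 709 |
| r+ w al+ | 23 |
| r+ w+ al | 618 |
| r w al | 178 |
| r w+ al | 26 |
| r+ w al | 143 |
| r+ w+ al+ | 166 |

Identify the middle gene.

The two most frequent reciprocal classes, r w al+ and r+ w+ al, are the parental types, so the F1 was r w al+ / r+ w+ al.
The two rarest classes, r+ w al+ and r w+ al, are the double crossovers. Comparing them with the parentals, only the r allele has switched, so r is the middle locus and the order is al – r – w.

r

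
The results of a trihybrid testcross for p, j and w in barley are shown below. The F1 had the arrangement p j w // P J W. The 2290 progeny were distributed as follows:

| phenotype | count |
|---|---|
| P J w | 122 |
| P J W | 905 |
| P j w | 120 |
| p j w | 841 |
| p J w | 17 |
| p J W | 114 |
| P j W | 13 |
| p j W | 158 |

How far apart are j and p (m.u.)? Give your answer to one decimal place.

The two rarest classes, p J w and P j W, are the double crossovers. Comparing them with the parentals, only the j allele has switched, so j is the middle locus and the order is w – j – p.
Crossovers in the j–p interval produce the single-crossover classes P j w and p J W (120 + 114 = 234) plus the double crossovers (30).
RF(j–p) = (234 + 30) / 2290 = 264/2290 = 0.1153 → 11.5 m.u.

11.5 m.u.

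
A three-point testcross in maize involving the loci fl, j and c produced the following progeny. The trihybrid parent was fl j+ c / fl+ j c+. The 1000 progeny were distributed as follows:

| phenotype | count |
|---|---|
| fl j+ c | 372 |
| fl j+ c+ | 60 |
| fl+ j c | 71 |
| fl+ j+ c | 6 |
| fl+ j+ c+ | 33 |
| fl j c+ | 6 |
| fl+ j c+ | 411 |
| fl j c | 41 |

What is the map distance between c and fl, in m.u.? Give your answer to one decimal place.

14.3 m.u.

The two rarest classes, fl+ j+ c and fl j c+, are the double crossovers. Comparing them with the parentals, only the fl allele has switched, so fl is the middle locus and the order is c – fl – j.
Crossovers in the c–fl interval produce the single-crossover classes fl j+ c+ and fl+ j c (60 + 71 = 131) plus the double crossovers (12).
RF(c–fl) = (131 + 12) / 1000 = 143/1000 = 0.1430 → 14.3 m.u.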